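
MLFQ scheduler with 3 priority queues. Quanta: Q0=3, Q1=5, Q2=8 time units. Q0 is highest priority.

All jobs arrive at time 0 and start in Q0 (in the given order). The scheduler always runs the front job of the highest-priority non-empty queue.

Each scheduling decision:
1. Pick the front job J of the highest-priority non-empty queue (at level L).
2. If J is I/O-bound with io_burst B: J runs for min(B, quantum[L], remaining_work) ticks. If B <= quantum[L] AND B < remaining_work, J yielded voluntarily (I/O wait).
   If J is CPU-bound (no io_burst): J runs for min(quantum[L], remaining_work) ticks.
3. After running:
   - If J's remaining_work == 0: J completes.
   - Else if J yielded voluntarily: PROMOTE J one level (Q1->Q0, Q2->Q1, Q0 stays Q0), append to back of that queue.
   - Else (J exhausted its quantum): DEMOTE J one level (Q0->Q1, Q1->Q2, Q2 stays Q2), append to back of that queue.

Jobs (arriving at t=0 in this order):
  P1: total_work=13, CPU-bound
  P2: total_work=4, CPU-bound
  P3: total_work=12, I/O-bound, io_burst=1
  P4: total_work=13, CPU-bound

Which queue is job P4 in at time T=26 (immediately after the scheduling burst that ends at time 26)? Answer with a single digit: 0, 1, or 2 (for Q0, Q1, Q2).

Answer: 1

Derivation:
t=0-3: P1@Q0 runs 3, rem=10, quantum used, demote→Q1. Q0=[P2,P3,P4] Q1=[P1] Q2=[]
t=3-6: P2@Q0 runs 3, rem=1, quantum used, demote→Q1. Q0=[P3,P4] Q1=[P1,P2] Q2=[]
t=6-7: P3@Q0 runs 1, rem=11, I/O yield, promote→Q0. Q0=[P4,P3] Q1=[P1,P2] Q2=[]
t=7-10: P4@Q0 runs 3, rem=10, quantum used, demote→Q1. Q0=[P3] Q1=[P1,P2,P4] Q2=[]
t=10-11: P3@Q0 runs 1, rem=10, I/O yield, promote→Q0. Q0=[P3] Q1=[P1,P2,P4] Q2=[]
t=11-12: P3@Q0 runs 1, rem=9, I/O yield, promote→Q0. Q0=[P3] Q1=[P1,P2,P4] Q2=[]
t=12-13: P3@Q0 runs 1, rem=8, I/O yield, promote→Q0. Q0=[P3] Q1=[P1,P2,P4] Q2=[]
t=13-14: P3@Q0 runs 1, rem=7, I/O yield, promote→Q0. Q0=[P3] Q1=[P1,P2,P4] Q2=[]
t=14-15: P3@Q0 runs 1, rem=6, I/O yield, promote→Q0. Q0=[P3] Q1=[P1,P2,P4] Q2=[]
t=15-16: P3@Q0 runs 1, rem=5, I/O yield, promote→Q0. Q0=[P3] Q1=[P1,P2,P4] Q2=[]
t=16-17: P3@Q0 runs 1, rem=4, I/O yield, promote→Q0. Q0=[P3] Q1=[P1,P2,P4] Q2=[]
t=17-18: P3@Q0 runs 1, rem=3, I/O yield, promote→Q0. Q0=[P3] Q1=[P1,P2,P4] Q2=[]
t=18-19: P3@Q0 runs 1, rem=2, I/O yield, promote→Q0. Q0=[P3] Q1=[P1,P2,P4] Q2=[]
t=19-20: P3@Q0 runs 1, rem=1, I/O yield, promote→Q0. Q0=[P3] Q1=[P1,P2,P4] Q2=[]
t=20-21: P3@Q0 runs 1, rem=0, completes. Q0=[] Q1=[P1,P2,P4] Q2=[]
t=21-26: P1@Q1 runs 5, rem=5, quantum used, demote→Q2. Q0=[] Q1=[P2,P4] Q2=[P1]
t=26-27: P2@Q1 runs 1, rem=0, completes. Q0=[] Q1=[P4] Q2=[P1]
t=27-32: P4@Q1 runs 5, rem=5, quantum used, demote→Q2. Q0=[] Q1=[] Q2=[P1,P4]
t=32-37: P1@Q2 runs 5, rem=0, completes. Q0=[] Q1=[] Q2=[P4]
t=37-42: P4@Q2 runs 5, rem=0, completes. Q0=[] Q1=[] Q2=[]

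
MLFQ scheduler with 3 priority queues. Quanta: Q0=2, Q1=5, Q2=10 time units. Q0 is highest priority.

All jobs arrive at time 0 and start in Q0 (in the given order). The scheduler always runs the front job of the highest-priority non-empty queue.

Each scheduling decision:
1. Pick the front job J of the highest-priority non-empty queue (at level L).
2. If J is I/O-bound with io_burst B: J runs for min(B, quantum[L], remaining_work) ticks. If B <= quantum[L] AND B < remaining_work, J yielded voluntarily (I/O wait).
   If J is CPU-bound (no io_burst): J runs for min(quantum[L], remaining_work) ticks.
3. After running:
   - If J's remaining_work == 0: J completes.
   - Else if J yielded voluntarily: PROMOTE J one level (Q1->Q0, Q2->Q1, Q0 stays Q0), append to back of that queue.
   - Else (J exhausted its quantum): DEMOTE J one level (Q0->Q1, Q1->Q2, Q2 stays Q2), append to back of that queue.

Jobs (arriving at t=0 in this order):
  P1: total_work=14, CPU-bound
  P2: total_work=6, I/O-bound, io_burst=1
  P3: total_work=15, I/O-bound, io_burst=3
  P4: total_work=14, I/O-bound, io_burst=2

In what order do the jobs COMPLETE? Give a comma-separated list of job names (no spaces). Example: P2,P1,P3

t=0-2: P1@Q0 runs 2, rem=12, quantum used, demote→Q1. Q0=[P2,P3,P4] Q1=[P1] Q2=[]
t=2-3: P2@Q0 runs 1, rem=5, I/O yield, promote→Q0. Q0=[P3,P4,P2] Q1=[P1] Q2=[]
t=3-5: P3@Q0 runs 2, rem=13, quantum used, demote→Q1. Q0=[P4,P2] Q1=[P1,P3] Q2=[]
t=5-7: P4@Q0 runs 2, rem=12, I/O yield, promote→Q0. Q0=[P2,P4] Q1=[P1,P3] Q2=[]
t=7-8: P2@Q0 runs 1, rem=4, I/O yield, promote→Q0. Q0=[P4,P2] Q1=[P1,P3] Q2=[]
t=8-10: P4@Q0 runs 2, rem=10, I/O yield, promote→Q0. Q0=[P2,P4] Q1=[P1,P3] Q2=[]
t=10-11: P2@Q0 runs 1, rem=3, I/O yield, promote→Q0. Q0=[P4,P2] Q1=[P1,P3] Q2=[]
t=11-13: P4@Q0 runs 2, rem=8, I/O yield, promote→Q0. Q0=[P2,P4] Q1=[P1,P3] Q2=[]
t=13-14: P2@Q0 runs 1, rem=2, I/O yield, promote→Q0. Q0=[P4,P2] Q1=[P1,P3] Q2=[]
t=14-16: P4@Q0 runs 2, rem=6, I/O yield, promote→Q0. Q0=[P2,P4] Q1=[P1,P3] Q2=[]
t=16-17: P2@Q0 runs 1, rem=1, I/O yield, promote→Q0. Q0=[P4,P2] Q1=[P1,P3] Q2=[]
t=17-19: P4@Q0 runs 2, rem=4, I/O yield, promote→Q0. Q0=[P2,P4] Q1=[P1,P3] Q2=[]
t=19-20: P2@Q0 runs 1, rem=0, completes. Q0=[P4] Q1=[P1,P3] Q2=[]
t=20-22: P4@Q0 runs 2, rem=2, I/O yield, promote→Q0. Q0=[P4] Q1=[P1,P3] Q2=[]
t=22-24: P4@Q0 runs 2, rem=0, completes. Q0=[] Q1=[P1,P3] Q2=[]
t=24-29: P1@Q1 runs 5, rem=7, quantum used, demote→Q2. Q0=[] Q1=[P3] Q2=[P1]
t=29-32: P3@Q1 runs 3, rem=10, I/O yield, promote→Q0. Q0=[P3] Q1=[] Q2=[P1]
t=32-34: P3@Q0 runs 2, rem=8, quantum used, demote→Q1. Q0=[] Q1=[P3] Q2=[P1]
t=34-37: P3@Q1 runs 3, rem=5, I/O yield, promote→Q0. Q0=[P3] Q1=[] Q2=[P1]
t=37-39: P3@Q0 runs 2, rem=3, quantum used, demote→Q1. Q0=[] Q1=[P3] Q2=[P1]
t=39-42: P3@Q1 runs 3, rem=0, completes. Q0=[] Q1=[] Q2=[P1]
t=42-49: P1@Q2 runs 7, rem=0, completes. Q0=[] Q1=[] Q2=[]

Answer: P2,P4,P3,P1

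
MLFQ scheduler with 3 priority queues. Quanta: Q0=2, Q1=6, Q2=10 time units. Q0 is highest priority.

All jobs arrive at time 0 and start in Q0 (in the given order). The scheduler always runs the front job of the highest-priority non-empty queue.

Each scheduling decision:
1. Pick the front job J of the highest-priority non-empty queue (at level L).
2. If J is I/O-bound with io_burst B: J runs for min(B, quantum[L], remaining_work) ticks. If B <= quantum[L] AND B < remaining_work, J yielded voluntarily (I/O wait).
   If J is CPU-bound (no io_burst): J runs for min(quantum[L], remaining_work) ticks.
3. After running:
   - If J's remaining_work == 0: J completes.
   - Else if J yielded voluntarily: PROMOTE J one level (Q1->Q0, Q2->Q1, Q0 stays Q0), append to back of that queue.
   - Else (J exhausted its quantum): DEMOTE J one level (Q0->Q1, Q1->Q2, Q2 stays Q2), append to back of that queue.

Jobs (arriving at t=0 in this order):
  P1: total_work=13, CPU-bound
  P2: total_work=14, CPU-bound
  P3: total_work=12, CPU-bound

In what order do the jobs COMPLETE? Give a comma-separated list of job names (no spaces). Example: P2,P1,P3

Answer: P1,P2,P3

Derivation:
t=0-2: P1@Q0 runs 2, rem=11, quantum used, demote→Q1. Q0=[P2,P3] Q1=[P1] Q2=[]
t=2-4: P2@Q0 runs 2, rem=12, quantum used, demote→Q1. Q0=[P3] Q1=[P1,P2] Q2=[]
t=4-6: P3@Q0 runs 2, rem=10, quantum used, demote→Q1. Q0=[] Q1=[P1,P2,P3] Q2=[]
t=6-12: P1@Q1 runs 6, rem=5, quantum used, demote→Q2. Q0=[] Q1=[P2,P3] Q2=[P1]
t=12-18: P2@Q1 runs 6, rem=6, quantum used, demote→Q2. Q0=[] Q1=[P3] Q2=[P1,P2]
t=18-24: P3@Q1 runs 6, rem=4, quantum used, demote→Q2. Q0=[] Q1=[] Q2=[P1,P2,P3]
t=24-29: P1@Q2 runs 5, rem=0, completes. Q0=[] Q1=[] Q2=[P2,P3]
t=29-35: P2@Q2 runs 6, rem=0, completes. Q0=[] Q1=[] Q2=[P3]
t=35-39: P3@Q2 runs 4, rem=0, completes. Q0=[] Q1=[] Q2=[]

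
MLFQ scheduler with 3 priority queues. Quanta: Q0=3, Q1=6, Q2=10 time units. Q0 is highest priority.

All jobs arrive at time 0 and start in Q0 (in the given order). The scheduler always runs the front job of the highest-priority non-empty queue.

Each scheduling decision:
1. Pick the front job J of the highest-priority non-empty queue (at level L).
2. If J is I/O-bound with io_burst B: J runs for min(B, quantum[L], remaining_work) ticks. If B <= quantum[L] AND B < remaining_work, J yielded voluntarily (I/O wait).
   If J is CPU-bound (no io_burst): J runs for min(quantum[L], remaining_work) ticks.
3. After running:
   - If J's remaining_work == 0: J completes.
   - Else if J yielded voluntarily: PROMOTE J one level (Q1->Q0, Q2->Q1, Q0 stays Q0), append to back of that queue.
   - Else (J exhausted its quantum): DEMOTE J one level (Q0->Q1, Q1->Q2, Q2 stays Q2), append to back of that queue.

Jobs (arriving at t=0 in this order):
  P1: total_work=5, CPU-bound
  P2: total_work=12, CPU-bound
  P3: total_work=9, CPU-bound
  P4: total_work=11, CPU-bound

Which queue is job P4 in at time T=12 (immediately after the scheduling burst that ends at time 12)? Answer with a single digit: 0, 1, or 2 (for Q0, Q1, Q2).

Answer: 1

Derivation:
t=0-3: P1@Q0 runs 3, rem=2, quantum used, demote→Q1. Q0=[P2,P3,P4] Q1=[P1] Q2=[]
t=3-6: P2@Q0 runs 3, rem=9, quantum used, demote→Q1. Q0=[P3,P4] Q1=[P1,P2] Q2=[]
t=6-9: P3@Q0 runs 3, rem=6, quantum used, demote→Q1. Q0=[P4] Q1=[P1,P2,P3] Q2=[]
t=9-12: P4@Q0 runs 3, rem=8, quantum used, demote→Q1. Q0=[] Q1=[P1,P2,P3,P4] Q2=[]
t=12-14: P1@Q1 runs 2, rem=0, completes. Q0=[] Q1=[P2,P3,P4] Q2=[]
t=14-20: P2@Q1 runs 6, rem=3, quantum used, demote→Q2. Q0=[] Q1=[P3,P4] Q2=[P2]
t=20-26: P3@Q1 runs 6, rem=0, completes. Q0=[] Q1=[P4] Q2=[P2]
t=26-32: P4@Q1 runs 6, rem=2, quantum used, demote→Q2. Q0=[] Q1=[] Q2=[P2,P4]
t=32-35: P2@Q2 runs 3, rem=0, completes. Q0=[] Q1=[] Q2=[P4]
t=35-37: P4@Q2 runs 2, rem=0, completes. Q0=[] Q1=[] Q2=[]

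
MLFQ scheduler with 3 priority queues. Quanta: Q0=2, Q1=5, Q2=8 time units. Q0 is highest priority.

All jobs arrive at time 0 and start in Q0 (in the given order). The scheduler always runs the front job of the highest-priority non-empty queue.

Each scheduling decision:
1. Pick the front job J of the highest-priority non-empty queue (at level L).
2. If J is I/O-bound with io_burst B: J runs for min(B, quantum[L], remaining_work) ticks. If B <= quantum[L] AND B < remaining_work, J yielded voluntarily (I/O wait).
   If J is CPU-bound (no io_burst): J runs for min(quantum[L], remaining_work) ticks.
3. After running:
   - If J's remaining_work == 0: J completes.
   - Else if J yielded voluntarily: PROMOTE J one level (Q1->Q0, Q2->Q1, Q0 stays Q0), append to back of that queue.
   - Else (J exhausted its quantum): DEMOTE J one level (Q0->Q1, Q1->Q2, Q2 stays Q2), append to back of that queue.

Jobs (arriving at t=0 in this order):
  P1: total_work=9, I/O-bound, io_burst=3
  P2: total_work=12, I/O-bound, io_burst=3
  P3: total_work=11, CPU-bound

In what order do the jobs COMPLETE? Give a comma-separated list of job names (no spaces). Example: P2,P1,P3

Answer: P1,P2,P3

Derivation:
t=0-2: P1@Q0 runs 2, rem=7, quantum used, demote→Q1. Q0=[P2,P3] Q1=[P1] Q2=[]
t=2-4: P2@Q0 runs 2, rem=10, quantum used, demote→Q1. Q0=[P3] Q1=[P1,P2] Q2=[]
t=4-6: P3@Q0 runs 2, rem=9, quantum used, demote→Q1. Q0=[] Q1=[P1,P2,P3] Q2=[]
t=6-9: P1@Q1 runs 3, rem=4, I/O yield, promote→Q0. Q0=[P1] Q1=[P2,P3] Q2=[]
t=9-11: P1@Q0 runs 2, rem=2, quantum used, demote→Q1. Q0=[] Q1=[P2,P3,P1] Q2=[]
t=11-14: P2@Q1 runs 3, rem=7, I/O yield, promote→Q0. Q0=[P2] Q1=[P3,P1] Q2=[]
t=14-16: P2@Q0 runs 2, rem=5, quantum used, demote→Q1. Q0=[] Q1=[P3,P1,P2] Q2=[]
t=16-21: P3@Q1 runs 5, rem=4, quantum used, demote→Q2. Q0=[] Q1=[P1,P2] Q2=[P3]
t=21-23: P1@Q1 runs 2, rem=0, completes. Q0=[] Q1=[P2] Q2=[P3]
t=23-26: P2@Q1 runs 3, rem=2, I/O yield, promote→Q0. Q0=[P2] Q1=[] Q2=[P3]
t=26-28: P2@Q0 runs 2, rem=0, completes. Q0=[] Q1=[] Q2=[P3]
t=28-32: P3@Q2 runs 4, rem=0, completes. Q0=[] Q1=[] Q2=[]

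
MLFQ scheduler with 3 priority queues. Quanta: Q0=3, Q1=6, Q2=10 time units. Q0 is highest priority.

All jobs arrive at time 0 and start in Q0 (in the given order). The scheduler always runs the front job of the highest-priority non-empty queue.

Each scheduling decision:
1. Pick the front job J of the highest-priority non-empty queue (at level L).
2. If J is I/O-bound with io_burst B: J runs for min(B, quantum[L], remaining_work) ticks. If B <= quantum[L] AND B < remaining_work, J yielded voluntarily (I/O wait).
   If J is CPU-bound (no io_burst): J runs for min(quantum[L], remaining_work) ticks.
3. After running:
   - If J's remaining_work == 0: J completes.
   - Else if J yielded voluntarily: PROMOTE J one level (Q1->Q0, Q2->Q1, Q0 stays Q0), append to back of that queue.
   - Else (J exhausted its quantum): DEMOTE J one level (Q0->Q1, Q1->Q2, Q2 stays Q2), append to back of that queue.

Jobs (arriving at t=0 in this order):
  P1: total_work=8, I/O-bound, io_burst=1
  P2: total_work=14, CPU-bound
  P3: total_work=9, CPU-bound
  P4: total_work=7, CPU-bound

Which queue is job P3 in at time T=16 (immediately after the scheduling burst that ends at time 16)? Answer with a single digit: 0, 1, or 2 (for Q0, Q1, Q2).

Answer: 1

Derivation:
t=0-1: P1@Q0 runs 1, rem=7, I/O yield, promote→Q0. Q0=[P2,P3,P4,P1] Q1=[] Q2=[]
t=1-4: P2@Q0 runs 3, rem=11, quantum used, demote→Q1. Q0=[P3,P4,P1] Q1=[P2] Q2=[]
t=4-7: P3@Q0 runs 3, rem=6, quantum used, demote→Q1. Q0=[P4,P1] Q1=[P2,P3] Q2=[]
t=7-10: P4@Q0 runs 3, rem=4, quantum used, demote→Q1. Q0=[P1] Q1=[P2,P3,P4] Q2=[]
t=10-11: P1@Q0 runs 1, rem=6, I/O yield, promote→Q0. Q0=[P1] Q1=[P2,P3,P4] Q2=[]
t=11-12: P1@Q0 runs 1, rem=5, I/O yield, promote→Q0. Q0=[P1] Q1=[P2,P3,P4] Q2=[]
t=12-13: P1@Q0 runs 1, rem=4, I/O yield, promote→Q0. Q0=[P1] Q1=[P2,P3,P4] Q2=[]
t=13-14: P1@Q0 runs 1, rem=3, I/O yield, promote→Q0. Q0=[P1] Q1=[P2,P3,P4] Q2=[]
t=14-15: P1@Q0 runs 1, rem=2, I/O yield, promote→Q0. Q0=[P1] Q1=[P2,P3,P4] Q2=[]
t=15-16: P1@Q0 runs 1, rem=1, I/O yield, promote→Q0. Q0=[P1] Q1=[P2,P3,P4] Q2=[]
t=16-17: P1@Q0 runs 1, rem=0, completes. Q0=[] Q1=[P2,P3,P4] Q2=[]
t=17-23: P2@Q1 runs 6, rem=5, quantum used, demote→Q2. Q0=[] Q1=[P3,P4] Q2=[P2]
t=23-29: P3@Q1 runs 6, rem=0, completes. Q0=[] Q1=[P4] Q2=[P2]
t=29-33: P4@Q1 runs 4, rem=0, completes. Q0=[] Q1=[] Q2=[P2]
t=33-38: P2@Q2 runs 5, rem=0, completes. Q0=[] Q1=[] Q2=[]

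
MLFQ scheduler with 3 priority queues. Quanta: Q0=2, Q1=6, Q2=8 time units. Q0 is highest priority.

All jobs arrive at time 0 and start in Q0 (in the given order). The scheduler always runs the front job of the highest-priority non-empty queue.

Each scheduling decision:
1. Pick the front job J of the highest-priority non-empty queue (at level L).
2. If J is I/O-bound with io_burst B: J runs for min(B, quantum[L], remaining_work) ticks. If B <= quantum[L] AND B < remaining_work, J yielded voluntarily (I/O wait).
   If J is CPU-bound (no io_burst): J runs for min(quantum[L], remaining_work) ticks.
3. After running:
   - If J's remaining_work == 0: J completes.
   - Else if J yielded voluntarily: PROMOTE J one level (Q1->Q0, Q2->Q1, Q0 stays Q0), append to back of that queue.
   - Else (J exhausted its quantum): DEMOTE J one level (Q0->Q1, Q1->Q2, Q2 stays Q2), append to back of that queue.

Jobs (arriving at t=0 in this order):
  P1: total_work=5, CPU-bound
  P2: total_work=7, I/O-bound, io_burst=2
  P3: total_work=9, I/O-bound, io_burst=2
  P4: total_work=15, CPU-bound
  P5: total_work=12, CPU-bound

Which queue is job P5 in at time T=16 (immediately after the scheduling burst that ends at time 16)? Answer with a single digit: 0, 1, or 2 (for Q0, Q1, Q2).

Answer: 1

Derivation:
t=0-2: P1@Q0 runs 2, rem=3, quantum used, demote→Q1. Q0=[P2,P3,P4,P5] Q1=[P1] Q2=[]
t=2-4: P2@Q0 runs 2, rem=5, I/O yield, promote→Q0. Q0=[P3,P4,P5,P2] Q1=[P1] Q2=[]
t=4-6: P3@Q0 runs 2, rem=7, I/O yield, promote→Q0. Q0=[P4,P5,P2,P3] Q1=[P1] Q2=[]
t=6-8: P4@Q0 runs 2, rem=13, quantum used, demote→Q1. Q0=[P5,P2,P3] Q1=[P1,P4] Q2=[]
t=8-10: P5@Q0 runs 2, rem=10, quantum used, demote→Q1. Q0=[P2,P3] Q1=[P1,P4,P5] Q2=[]
t=10-12: P2@Q0 runs 2, rem=3, I/O yield, promote→Q0. Q0=[P3,P2] Q1=[P1,P4,P5] Q2=[]
t=12-14: P3@Q0 runs 2, rem=5, I/O yield, promote→Q0. Q0=[P2,P3] Q1=[P1,P4,P5] Q2=[]
t=14-16: P2@Q0 runs 2, rem=1, I/O yield, promote→Q0. Q0=[P3,P2] Q1=[P1,P4,P5] Q2=[]
t=16-18: P3@Q0 runs 2, rem=3, I/O yield, promote→Q0. Q0=[P2,P3] Q1=[P1,P4,P5] Q2=[]
t=18-19: P2@Q0 runs 1, rem=0, completes. Q0=[P3] Q1=[P1,P4,P5] Q2=[]
t=19-21: P3@Q0 runs 2, rem=1, I/O yield, promote→Q0. Q0=[P3] Q1=[P1,P4,P5] Q2=[]
t=21-22: P3@Q0 runs 1, rem=0, completes. Q0=[] Q1=[P1,P4,P5] Q2=[]
t=22-25: P1@Q1 runs 3, rem=0, completes. Q0=[] Q1=[P4,P5] Q2=[]
t=25-31: P4@Q1 runs 6, rem=7, quantum used, demote→Q2. Q0=[] Q1=[P5] Q2=[P4]
t=31-37: P5@Q1 runs 6, rem=4, quantum used, demote→Q2. Q0=[] Q1=[] Q2=[P4,P5]
t=37-44: P4@Q2 runs 7, rem=0, completes. Q0=[] Q1=[] Q2=[P5]
t=44-48: P5@Q2 runs 4, rem=0, completes. Q0=[] Q1=[] Q2=[]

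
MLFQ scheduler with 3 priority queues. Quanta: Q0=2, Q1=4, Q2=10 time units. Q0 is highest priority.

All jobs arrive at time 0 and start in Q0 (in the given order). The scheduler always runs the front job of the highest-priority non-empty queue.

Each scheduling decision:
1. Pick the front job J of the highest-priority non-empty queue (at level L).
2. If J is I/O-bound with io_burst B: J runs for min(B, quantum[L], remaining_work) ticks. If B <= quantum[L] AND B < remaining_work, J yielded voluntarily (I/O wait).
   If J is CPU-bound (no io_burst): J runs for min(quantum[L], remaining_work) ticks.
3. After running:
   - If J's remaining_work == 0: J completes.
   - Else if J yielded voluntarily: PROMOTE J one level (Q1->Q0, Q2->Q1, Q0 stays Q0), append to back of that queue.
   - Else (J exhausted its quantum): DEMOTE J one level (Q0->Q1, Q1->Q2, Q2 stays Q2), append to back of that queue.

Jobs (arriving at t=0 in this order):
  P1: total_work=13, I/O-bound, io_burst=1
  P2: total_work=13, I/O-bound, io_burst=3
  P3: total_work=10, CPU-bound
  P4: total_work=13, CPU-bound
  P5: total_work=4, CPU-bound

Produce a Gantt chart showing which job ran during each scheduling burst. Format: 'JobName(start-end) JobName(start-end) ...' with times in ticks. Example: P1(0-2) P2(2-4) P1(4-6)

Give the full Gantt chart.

Answer: P1(0-1) P2(1-3) P3(3-5) P4(5-7) P5(7-9) P1(9-10) P1(10-11) P1(11-12) P1(12-13) P1(13-14) P1(14-15) P1(15-16) P1(16-17) P1(17-18) P1(18-19) P1(19-20) P1(20-21) P2(21-24) P2(24-26) P3(26-30) P4(30-34) P5(34-36) P2(36-39) P2(39-41) P2(41-42) P3(42-46) P4(46-53)

Derivation:
t=0-1: P1@Q0 runs 1, rem=12, I/O yield, promote→Q0. Q0=[P2,P3,P4,P5,P1] Q1=[] Q2=[]
t=1-3: P2@Q0 runs 2, rem=11, quantum used, demote→Q1. Q0=[P3,P4,P5,P1] Q1=[P2] Q2=[]
t=3-5: P3@Q0 runs 2, rem=8, quantum used, demote→Q1. Q0=[P4,P5,P1] Q1=[P2,P3] Q2=[]
t=5-7: P4@Q0 runs 2, rem=11, quantum used, demote→Q1. Q0=[P5,P1] Q1=[P2,P3,P4] Q2=[]
t=7-9: P5@Q0 runs 2, rem=2, quantum used, demote→Q1. Q0=[P1] Q1=[P2,P3,P4,P5] Q2=[]
t=9-10: P1@Q0 runs 1, rem=11, I/O yield, promote→Q0. Q0=[P1] Q1=[P2,P3,P4,P5] Q2=[]
t=10-11: P1@Q0 runs 1, rem=10, I/O yield, promote→Q0. Q0=[P1] Q1=[P2,P3,P4,P5] Q2=[]
t=11-12: P1@Q0 runs 1, rem=9, I/O yield, promote→Q0. Q0=[P1] Q1=[P2,P3,P4,P5] Q2=[]
t=12-13: P1@Q0 runs 1, rem=8, I/O yield, promote→Q0. Q0=[P1] Q1=[P2,P3,P4,P5] Q2=[]
t=13-14: P1@Q0 runs 1, rem=7, I/O yield, promote→Q0. Q0=[P1] Q1=[P2,P3,P4,P5] Q2=[]
t=14-15: P1@Q0 runs 1, rem=6, I/O yield, promote→Q0. Q0=[P1] Q1=[P2,P3,P4,P5] Q2=[]
t=15-16: P1@Q0 runs 1, rem=5, I/O yield, promote→Q0. Q0=[P1] Q1=[P2,P3,P4,P5] Q2=[]
t=16-17: P1@Q0 runs 1, rem=4, I/O yield, promote→Q0. Q0=[P1] Q1=[P2,P3,P4,P5] Q2=[]
t=17-18: P1@Q0 runs 1, rem=3, I/O yield, promote→Q0. Q0=[P1] Q1=[P2,P3,P4,P5] Q2=[]
t=18-19: P1@Q0 runs 1, rem=2, I/O yield, promote→Q0. Q0=[P1] Q1=[P2,P3,P4,P5] Q2=[]
t=19-20: P1@Q0 runs 1, rem=1, I/O yield, promote→Q0. Q0=[P1] Q1=[P2,P3,P4,P5] Q2=[]
t=20-21: P1@Q0 runs 1, rem=0, completes. Q0=[] Q1=[P2,P3,P4,P5] Q2=[]
t=21-24: P2@Q1 runs 3, rem=8, I/O yield, promote→Q0. Q0=[P2] Q1=[P3,P4,P5] Q2=[]
t=24-26: P2@Q0 runs 2, rem=6, quantum used, demote→Q1. Q0=[] Q1=[P3,P4,P5,P2] Q2=[]
t=26-30: P3@Q1 runs 4, rem=4, quantum used, demote→Q2. Q0=[] Q1=[P4,P5,P2] Q2=[P3]
t=30-34: P4@Q1 runs 4, rem=7, quantum used, demote→Q2. Q0=[] Q1=[P5,P2] Q2=[P3,P4]
t=34-36: P5@Q1 runs 2, rem=0, completes. Q0=[] Q1=[P2] Q2=[P3,P4]
t=36-39: P2@Q1 runs 3, rem=3, I/O yield, promote→Q0. Q0=[P2] Q1=[] Q2=[P3,P4]
t=39-41: P2@Q0 runs 2, rem=1, quantum used, demote→Q1. Q0=[] Q1=[P2] Q2=[P3,P4]
t=41-42: P2@Q1 runs 1, rem=0, completes. Q0=[] Q1=[] Q2=[P3,P4]
t=42-46: P3@Q2 runs 4, rem=0, completes. Q0=[] Q1=[] Q2=[P4]
t=46-53: P4@Q2 runs 7, rem=0, completes. Q0=[] Q1=[] Q2=[]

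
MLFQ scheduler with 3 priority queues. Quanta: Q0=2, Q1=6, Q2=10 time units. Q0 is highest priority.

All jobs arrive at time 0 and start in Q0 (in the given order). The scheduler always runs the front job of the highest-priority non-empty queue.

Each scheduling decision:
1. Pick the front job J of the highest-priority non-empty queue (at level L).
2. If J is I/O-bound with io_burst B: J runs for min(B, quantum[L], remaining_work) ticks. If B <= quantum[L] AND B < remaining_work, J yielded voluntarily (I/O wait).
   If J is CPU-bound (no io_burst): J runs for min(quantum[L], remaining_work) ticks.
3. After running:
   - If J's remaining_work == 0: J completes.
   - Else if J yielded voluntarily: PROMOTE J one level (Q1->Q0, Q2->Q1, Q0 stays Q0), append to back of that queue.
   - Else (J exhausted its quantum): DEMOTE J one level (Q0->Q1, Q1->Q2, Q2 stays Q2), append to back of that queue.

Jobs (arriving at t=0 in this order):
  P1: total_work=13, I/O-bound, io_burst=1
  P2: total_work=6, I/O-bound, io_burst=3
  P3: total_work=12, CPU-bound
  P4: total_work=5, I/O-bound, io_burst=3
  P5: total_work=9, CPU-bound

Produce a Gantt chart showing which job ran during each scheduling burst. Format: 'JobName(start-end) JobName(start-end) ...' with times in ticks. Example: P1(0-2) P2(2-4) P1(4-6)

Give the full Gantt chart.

t=0-1: P1@Q0 runs 1, rem=12, I/O yield, promote→Q0. Q0=[P2,P3,P4,P5,P1] Q1=[] Q2=[]
t=1-3: P2@Q0 runs 2, rem=4, quantum used, demote→Q1. Q0=[P3,P4,P5,P1] Q1=[P2] Q2=[]
t=3-5: P3@Q0 runs 2, rem=10, quantum used, demote→Q1. Q0=[P4,P5,P1] Q1=[P2,P3] Q2=[]
t=5-7: P4@Q0 runs 2, rem=3, quantum used, demote→Q1. Q0=[P5,P1] Q1=[P2,P3,P4] Q2=[]
t=7-9: P5@Q0 runs 2, rem=7, quantum used, demote→Q1. Q0=[P1] Q1=[P2,P3,P4,P5] Q2=[]
t=9-10: P1@Q0 runs 1, rem=11, I/O yield, promote→Q0. Q0=[P1] Q1=[P2,P3,P4,P5] Q2=[]
t=10-11: P1@Q0 runs 1, rem=10, I/O yield, promote→Q0. Q0=[P1] Q1=[P2,P3,P4,P5] Q2=[]
t=11-12: P1@Q0 runs 1, rem=9, I/O yield, promote→Q0. Q0=[P1] Q1=[P2,P3,P4,P5] Q2=[]
t=12-13: P1@Q0 runs 1, rem=8, I/O yield, promote→Q0. Q0=[P1] Q1=[P2,P3,P4,P5] Q2=[]
t=13-14: P1@Q0 runs 1, rem=7, I/O yield, promote→Q0. Q0=[P1] Q1=[P2,P3,P4,P5] Q2=[]
t=14-15: P1@Q0 runs 1, rem=6, I/O yield, promote→Q0. Q0=[P1] Q1=[P2,P3,P4,P5] Q2=[]
t=15-16: P1@Q0 runs 1, rem=5, I/O yield, promote→Q0. Q0=[P1] Q1=[P2,P3,P4,P5] Q2=[]
t=16-17: P1@Q0 runs 1, rem=4, I/O yield, promote→Q0. Q0=[P1] Q1=[P2,P3,P4,P5] Q2=[]
t=17-18: P1@Q0 runs 1, rem=3, I/O yield, promote→Q0. Q0=[P1] Q1=[P2,P3,P4,P5] Q2=[]
t=18-19: P1@Q0 runs 1, rem=2, I/O yield, promote→Q0. Q0=[P1] Q1=[P2,P3,P4,P5] Q2=[]
t=19-20: P1@Q0 runs 1, rem=1, I/O yield, promote→Q0. Q0=[P1] Q1=[P2,P3,P4,P5] Q2=[]
t=20-21: P1@Q0 runs 1, rem=0, completes. Q0=[] Q1=[P2,P3,P4,P5] Q2=[]
t=21-24: P2@Q1 runs 3, rem=1, I/O yield, promote→Q0. Q0=[P2] Q1=[P3,P4,P5] Q2=[]
t=24-25: P2@Q0 runs 1, rem=0, completes. Q0=[] Q1=[P3,P4,P5] Q2=[]
t=25-31: P3@Q1 runs 6, rem=4, quantum used, demote→Q2. Q0=[] Q1=[P4,P5] Q2=[P3]
t=31-34: P4@Q1 runs 3, rem=0, completes. Q0=[] Q1=[P5] Q2=[P3]
t=34-40: P5@Q1 runs 6, rem=1, quantum used, demote→Q2. Q0=[] Q1=[] Q2=[P3,P5]
t=40-44: P3@Q2 runs 4, rem=0, completes. Q0=[] Q1=[] Q2=[P5]
t=44-45: P5@Q2 runs 1, rem=0, completes. Q0=[] Q1=[] Q2=[]

Answer: P1(0-1) P2(1-3) P3(3-5) P4(5-7) P5(7-9) P1(9-10) P1(10-11) P1(11-12) P1(12-13) P1(13-14) P1(14-15) P1(15-16) P1(16-17) P1(17-18) P1(18-19) P1(19-20) P1(20-21) P2(21-24) P2(24-25) P3(25-31) P4(31-34) P5(34-40) P3(40-44) P5(44-45)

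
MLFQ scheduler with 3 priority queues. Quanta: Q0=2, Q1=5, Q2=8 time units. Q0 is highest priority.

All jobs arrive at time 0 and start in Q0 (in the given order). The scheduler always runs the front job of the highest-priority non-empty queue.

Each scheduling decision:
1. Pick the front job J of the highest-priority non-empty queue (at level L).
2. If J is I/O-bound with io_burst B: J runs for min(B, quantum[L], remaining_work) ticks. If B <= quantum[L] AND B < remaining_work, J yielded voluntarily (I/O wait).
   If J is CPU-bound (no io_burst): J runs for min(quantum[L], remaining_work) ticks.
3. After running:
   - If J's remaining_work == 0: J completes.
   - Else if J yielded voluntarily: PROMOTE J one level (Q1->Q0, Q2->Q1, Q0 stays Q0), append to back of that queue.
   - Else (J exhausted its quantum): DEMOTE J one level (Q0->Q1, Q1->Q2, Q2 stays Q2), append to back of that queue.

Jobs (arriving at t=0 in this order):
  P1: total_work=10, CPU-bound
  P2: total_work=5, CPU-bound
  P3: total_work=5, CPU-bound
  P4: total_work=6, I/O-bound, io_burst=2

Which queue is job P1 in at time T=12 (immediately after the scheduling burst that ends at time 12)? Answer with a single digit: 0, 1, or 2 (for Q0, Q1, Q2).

Answer: 1

Derivation:
t=0-2: P1@Q0 runs 2, rem=8, quantum used, demote→Q1. Q0=[P2,P3,P4] Q1=[P1] Q2=[]
t=2-4: P2@Q0 runs 2, rem=3, quantum used, demote→Q1. Q0=[P3,P4] Q1=[P1,P2] Q2=[]
t=4-6: P3@Q0 runs 2, rem=3, quantum used, demote→Q1. Q0=[P4] Q1=[P1,P2,P3] Q2=[]
t=6-8: P4@Q0 runs 2, rem=4, I/O yield, promote→Q0. Q0=[P4] Q1=[P1,P2,P3] Q2=[]
t=8-10: P4@Q0 runs 2, rem=2, I/O yield, promote→Q0. Q0=[P4] Q1=[P1,P2,P3] Q2=[]
t=10-12: P4@Q0 runs 2, rem=0, completes. Q0=[] Q1=[P1,P2,P3] Q2=[]
t=12-17: P1@Q1 runs 5, rem=3, quantum used, demote→Q2. Q0=[] Q1=[P2,P3] Q2=[P1]
t=17-20: P2@Q1 runs 3, rem=0, completes. Q0=[] Q1=[P3] Q2=[P1]
t=20-23: P3@Q1 runs 3, rem=0, completes. Q0=[] Q1=[] Q2=[P1]
t=23-26: P1@Q2 runs 3, rem=0, completes. Q0=[] Q1=[] Q2=[]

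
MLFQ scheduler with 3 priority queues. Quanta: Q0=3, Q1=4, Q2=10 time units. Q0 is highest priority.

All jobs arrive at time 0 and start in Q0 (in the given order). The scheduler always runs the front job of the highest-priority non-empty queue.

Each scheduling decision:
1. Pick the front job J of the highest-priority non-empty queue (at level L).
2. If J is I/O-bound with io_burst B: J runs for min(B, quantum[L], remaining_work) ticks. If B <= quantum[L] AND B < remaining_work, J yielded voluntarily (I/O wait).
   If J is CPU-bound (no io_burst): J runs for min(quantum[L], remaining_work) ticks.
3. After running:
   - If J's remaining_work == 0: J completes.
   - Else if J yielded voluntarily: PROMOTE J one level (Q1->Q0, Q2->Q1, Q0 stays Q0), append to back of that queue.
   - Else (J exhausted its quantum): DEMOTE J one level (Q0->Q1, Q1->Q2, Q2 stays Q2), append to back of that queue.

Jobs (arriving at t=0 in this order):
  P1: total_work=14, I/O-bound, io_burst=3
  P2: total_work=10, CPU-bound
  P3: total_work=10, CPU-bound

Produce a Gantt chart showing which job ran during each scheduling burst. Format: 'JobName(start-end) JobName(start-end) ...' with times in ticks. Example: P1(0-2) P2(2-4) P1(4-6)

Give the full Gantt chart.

t=0-3: P1@Q0 runs 3, rem=11, I/O yield, promote→Q0. Q0=[P2,P3,P1] Q1=[] Q2=[]
t=3-6: P2@Q0 runs 3, rem=7, quantum used, demote→Q1. Q0=[P3,P1] Q1=[P2] Q2=[]
t=6-9: P3@Q0 runs 3, rem=7, quantum used, demote→Q1. Q0=[P1] Q1=[P2,P3] Q2=[]
t=9-12: P1@Q0 runs 3, rem=8, I/O yield, promote→Q0. Q0=[P1] Q1=[P2,P3] Q2=[]
t=12-15: P1@Q0 runs 3, rem=5, I/O yield, promote→Q0. Q0=[P1] Q1=[P2,P3] Q2=[]
t=15-18: P1@Q0 runs 3, rem=2, I/O yield, promote→Q0. Q0=[P1] Q1=[P2,P3] Q2=[]
t=18-20: P1@Q0 runs 2, rem=0, completes. Q0=[] Q1=[P2,P3] Q2=[]
t=20-24: P2@Q1 runs 4, rem=3, quantum used, demote→Q2. Q0=[] Q1=[P3] Q2=[P2]
t=24-28: P3@Q1 runs 4, rem=3, quantum used, demote→Q2. Q0=[] Q1=[] Q2=[P2,P3]
t=28-31: P2@Q2 runs 3, rem=0, completes. Q0=[] Q1=[] Q2=[P3]
t=31-34: P3@Q2 runs 3, rem=0, completes. Q0=[] Q1=[] Q2=[]

Answer: P1(0-3) P2(3-6) P3(6-9) P1(9-12) P1(12-15) P1(15-18) P1(18-20) P2(20-24) P3(24-28) P2(28-31) P3(31-34)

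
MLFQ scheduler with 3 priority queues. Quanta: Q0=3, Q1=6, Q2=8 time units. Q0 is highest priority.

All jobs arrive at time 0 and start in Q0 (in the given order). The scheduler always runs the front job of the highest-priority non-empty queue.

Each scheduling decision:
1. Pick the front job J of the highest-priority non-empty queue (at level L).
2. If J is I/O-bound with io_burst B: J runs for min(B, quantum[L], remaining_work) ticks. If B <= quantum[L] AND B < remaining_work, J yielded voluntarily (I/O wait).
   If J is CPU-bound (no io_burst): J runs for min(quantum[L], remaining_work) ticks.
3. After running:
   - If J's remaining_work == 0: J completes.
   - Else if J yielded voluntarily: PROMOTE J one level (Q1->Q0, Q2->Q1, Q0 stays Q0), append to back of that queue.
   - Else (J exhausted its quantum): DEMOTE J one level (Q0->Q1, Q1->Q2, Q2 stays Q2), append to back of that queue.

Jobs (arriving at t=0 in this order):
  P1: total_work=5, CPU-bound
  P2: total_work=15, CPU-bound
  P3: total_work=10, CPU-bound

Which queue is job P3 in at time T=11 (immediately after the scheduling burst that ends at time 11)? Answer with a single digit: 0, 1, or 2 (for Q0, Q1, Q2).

Answer: 1

Derivation:
t=0-3: P1@Q0 runs 3, rem=2, quantum used, demote→Q1. Q0=[P2,P3] Q1=[P1] Q2=[]
t=3-6: P2@Q0 runs 3, rem=12, quantum used, demote→Q1. Q0=[P3] Q1=[P1,P2] Q2=[]
t=6-9: P3@Q0 runs 3, rem=7, quantum used, demote→Q1. Q0=[] Q1=[P1,P2,P3] Q2=[]
t=9-11: P1@Q1 runs 2, rem=0, completes. Q0=[] Q1=[P2,P3] Q2=[]
t=11-17: P2@Q1 runs 6, rem=6, quantum used, demote→Q2. Q0=[] Q1=[P3] Q2=[P2]
t=17-23: P3@Q1 runs 6, rem=1, quantum used, demote→Q2. Q0=[] Q1=[] Q2=[P2,P3]
t=23-29: P2@Q2 runs 6, rem=0, completes. Q0=[] Q1=[] Q2=[P3]
t=29-30: P3@Q2 runs 1, rem=0, completes. Q0=[] Q1=[] Q2=[]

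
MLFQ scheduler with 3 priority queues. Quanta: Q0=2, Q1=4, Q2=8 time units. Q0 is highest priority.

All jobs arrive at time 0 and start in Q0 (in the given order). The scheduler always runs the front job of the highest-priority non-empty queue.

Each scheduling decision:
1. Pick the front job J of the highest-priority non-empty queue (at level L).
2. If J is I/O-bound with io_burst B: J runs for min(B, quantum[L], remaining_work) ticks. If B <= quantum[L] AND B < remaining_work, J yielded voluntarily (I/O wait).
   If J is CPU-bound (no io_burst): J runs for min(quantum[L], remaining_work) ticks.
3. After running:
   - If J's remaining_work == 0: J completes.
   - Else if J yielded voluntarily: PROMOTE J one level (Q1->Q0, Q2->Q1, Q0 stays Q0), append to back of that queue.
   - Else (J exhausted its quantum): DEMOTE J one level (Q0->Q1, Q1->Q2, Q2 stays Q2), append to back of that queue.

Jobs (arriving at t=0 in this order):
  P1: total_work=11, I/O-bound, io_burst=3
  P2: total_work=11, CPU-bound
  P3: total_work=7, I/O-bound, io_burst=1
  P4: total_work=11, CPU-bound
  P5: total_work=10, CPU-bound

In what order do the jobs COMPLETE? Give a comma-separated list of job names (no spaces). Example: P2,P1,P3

t=0-2: P1@Q0 runs 2, rem=9, quantum used, demote→Q1. Q0=[P2,P3,P4,P5] Q1=[P1] Q2=[]
t=2-4: P2@Q0 runs 2, rem=9, quantum used, demote→Q1. Q0=[P3,P4,P5] Q1=[P1,P2] Q2=[]
t=4-5: P3@Q0 runs 1, rem=6, I/O yield, promote→Q0. Q0=[P4,P5,P3] Q1=[P1,P2] Q2=[]
t=5-7: P4@Q0 runs 2, rem=9, quantum used, demote→Q1. Q0=[P5,P3] Q1=[P1,P2,P4] Q2=[]
t=7-9: P5@Q0 runs 2, rem=8, quantum used, demote→Q1. Q0=[P3] Q1=[P1,P2,P4,P5] Q2=[]
t=9-10: P3@Q0 runs 1, rem=5, I/O yield, promote→Q0. Q0=[P3] Q1=[P1,P2,P4,P5] Q2=[]
t=10-11: P3@Q0 runs 1, rem=4, I/O yield, promote→Q0. Q0=[P3] Q1=[P1,P2,P4,P5] Q2=[]
t=11-12: P3@Q0 runs 1, rem=3, I/O yield, promote→Q0. Q0=[P3] Q1=[P1,P2,P4,P5] Q2=[]
t=12-13: P3@Q0 runs 1, rem=2, I/O yield, promote→Q0. Q0=[P3] Q1=[P1,P2,P4,P5] Q2=[]
t=13-14: P3@Q0 runs 1, rem=1, I/O yield, promote→Q0. Q0=[P3] Q1=[P1,P2,P4,P5] Q2=[]
t=14-15: P3@Q0 runs 1, rem=0, completes. Q0=[] Q1=[P1,P2,P4,P5] Q2=[]
t=15-18: P1@Q1 runs 3, rem=6, I/O yield, promote→Q0. Q0=[P1] Q1=[P2,P4,P5] Q2=[]
t=18-20: P1@Q0 runs 2, rem=4, quantum used, demote→Q1. Q0=[] Q1=[P2,P4,P5,P1] Q2=[]
t=20-24: P2@Q1 runs 4, rem=5, quantum used, demote→Q2. Q0=[] Q1=[P4,P5,P1] Q2=[P2]
t=24-28: P4@Q1 runs 4, rem=5, quantum used, demote→Q2. Q0=[] Q1=[P5,P1] Q2=[P2,P4]
t=28-32: P5@Q1 runs 4, rem=4, quantum used, demote→Q2. Q0=[] Q1=[P1] Q2=[P2,P4,P5]
t=32-35: P1@Q1 runs 3, rem=1, I/O yield, promote→Q0. Q0=[P1] Q1=[] Q2=[P2,P4,P5]
t=35-36: P1@Q0 runs 1, rem=0, completes. Q0=[] Q1=[] Q2=[P2,P4,P5]
t=36-41: P2@Q2 runs 5, rem=0, completes. Q0=[] Q1=[] Q2=[P4,P5]
t=41-46: P4@Q2 runs 5, rem=0, completes. Q0=[] Q1=[] Q2=[P5]
t=46-50: P5@Q2 runs 4, rem=0, completes. Q0=[] Q1=[] Q2=[]

Answer: P3,P1,P2,P4,P5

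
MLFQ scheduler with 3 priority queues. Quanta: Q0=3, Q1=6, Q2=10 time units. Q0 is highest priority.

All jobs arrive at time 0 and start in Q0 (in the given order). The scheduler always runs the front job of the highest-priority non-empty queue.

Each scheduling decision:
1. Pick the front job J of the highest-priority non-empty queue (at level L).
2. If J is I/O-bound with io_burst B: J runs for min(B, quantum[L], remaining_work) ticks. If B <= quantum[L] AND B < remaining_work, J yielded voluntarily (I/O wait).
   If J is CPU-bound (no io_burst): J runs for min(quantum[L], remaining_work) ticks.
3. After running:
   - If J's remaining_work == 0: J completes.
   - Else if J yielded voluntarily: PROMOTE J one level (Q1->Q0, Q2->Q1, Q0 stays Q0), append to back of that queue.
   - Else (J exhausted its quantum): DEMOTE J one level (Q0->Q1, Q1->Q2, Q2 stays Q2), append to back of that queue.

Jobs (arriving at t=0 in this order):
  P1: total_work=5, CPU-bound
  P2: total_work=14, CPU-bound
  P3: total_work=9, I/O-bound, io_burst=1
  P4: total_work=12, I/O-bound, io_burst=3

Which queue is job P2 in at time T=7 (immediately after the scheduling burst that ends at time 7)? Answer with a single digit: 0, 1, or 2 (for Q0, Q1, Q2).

t=0-3: P1@Q0 runs 3, rem=2, quantum used, demote→Q1. Q0=[P2,P3,P4] Q1=[P1] Q2=[]
t=3-6: P2@Q0 runs 3, rem=11, quantum used, demote→Q1. Q0=[P3,P4] Q1=[P1,P2] Q2=[]
t=6-7: P3@Q0 runs 1, rem=8, I/O yield, promote→Q0. Q0=[P4,P3] Q1=[P1,P2] Q2=[]
t=7-10: P4@Q0 runs 3, rem=9, I/O yield, promote→Q0. Q0=[P3,P4] Q1=[P1,P2] Q2=[]
t=10-11: P3@Q0 runs 1, rem=7, I/O yield, promote→Q0. Q0=[P4,P3] Q1=[P1,P2] Q2=[]
t=11-14: P4@Q0 runs 3, rem=6, I/O yield, promote→Q0. Q0=[P3,P4] Q1=[P1,P2] Q2=[]
t=14-15: P3@Q0 runs 1, rem=6, I/O yield, promote→Q0. Q0=[P4,P3] Q1=[P1,P2] Q2=[]
t=15-18: P4@Q0 runs 3, rem=3, I/O yield, promote→Q0. Q0=[P3,P4] Q1=[P1,P2] Q2=[]
t=18-19: P3@Q0 runs 1, rem=5, I/O yield, promote→Q0. Q0=[P4,P3] Q1=[P1,P2] Q2=[]
t=19-22: P4@Q0 runs 3, rem=0, completes. Q0=[P3] Q1=[P1,P2] Q2=[]
t=22-23: P3@Q0 runs 1, rem=4, I/O yield, promote→Q0. Q0=[P3] Q1=[P1,P2] Q2=[]
t=23-24: P3@Q0 runs 1, rem=3, I/O yield, promote→Q0. Q0=[P3] Q1=[P1,P2] Q2=[]
t=24-25: P3@Q0 runs 1, rem=2, I/O yield, promote→Q0. Q0=[P3] Q1=[P1,P2] Q2=[]
t=25-26: P3@Q0 runs 1, rem=1, I/O yield, promote→Q0. Q0=[P3] Q1=[P1,P2] Q2=[]
t=26-27: P3@Q0 runs 1, rem=0, completes. Q0=[] Q1=[P1,P2] Q2=[]
t=27-29: P1@Q1 runs 2, rem=0, completes. Q0=[] Q1=[P2] Q2=[]
t=29-35: P2@Q1 runs 6, rem=5, quantum used, demote→Q2. Q0=[] Q1=[] Q2=[P2]
t=35-40: P2@Q2 runs 5, rem=0, completes. Q0=[] Q1=[] Q2=[]

Answer: 1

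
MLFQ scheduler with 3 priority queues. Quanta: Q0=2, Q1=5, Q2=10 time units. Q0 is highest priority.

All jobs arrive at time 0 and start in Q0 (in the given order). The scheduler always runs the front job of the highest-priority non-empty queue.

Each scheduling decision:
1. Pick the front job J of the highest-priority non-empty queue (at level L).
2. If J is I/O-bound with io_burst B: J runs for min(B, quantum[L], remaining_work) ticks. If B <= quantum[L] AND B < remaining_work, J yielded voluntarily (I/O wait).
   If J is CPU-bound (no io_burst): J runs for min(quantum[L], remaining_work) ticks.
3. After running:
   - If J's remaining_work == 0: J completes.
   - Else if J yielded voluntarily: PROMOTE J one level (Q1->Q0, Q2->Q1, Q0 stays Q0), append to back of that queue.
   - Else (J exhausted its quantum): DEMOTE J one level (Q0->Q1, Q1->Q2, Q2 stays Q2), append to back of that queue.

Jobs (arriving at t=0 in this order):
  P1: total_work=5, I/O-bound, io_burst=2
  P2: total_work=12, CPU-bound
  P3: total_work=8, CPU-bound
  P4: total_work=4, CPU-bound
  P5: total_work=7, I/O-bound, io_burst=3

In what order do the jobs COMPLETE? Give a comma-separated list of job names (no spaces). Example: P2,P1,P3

t=0-2: P1@Q0 runs 2, rem=3, I/O yield, promote→Q0. Q0=[P2,P3,P4,P5,P1] Q1=[] Q2=[]
t=2-4: P2@Q0 runs 2, rem=10, quantum used, demote→Q1. Q0=[P3,P4,P5,P1] Q1=[P2] Q2=[]
t=4-6: P3@Q0 runs 2, rem=6, quantum used, demote→Q1. Q0=[P4,P5,P1] Q1=[P2,P3] Q2=[]
t=6-8: P4@Q0 runs 2, rem=2, quantum used, demote→Q1. Q0=[P5,P1] Q1=[P2,P3,P4] Q2=[]
t=8-10: P5@Q0 runs 2, rem=5, quantum used, demote→Q1. Q0=[P1] Q1=[P2,P3,P4,P5] Q2=[]
t=10-12: P1@Q0 runs 2, rem=1, I/O yield, promote→Q0. Q0=[P1] Q1=[P2,P3,P4,P5] Q2=[]
t=12-13: P1@Q0 runs 1, rem=0, completes. Q0=[] Q1=[P2,P3,P4,P5] Q2=[]
t=13-18: P2@Q1 runs 5, rem=5, quantum used, demote→Q2. Q0=[] Q1=[P3,P4,P5] Q2=[P2]
t=18-23: P3@Q1 runs 5, rem=1, quantum used, demote→Q2. Q0=[] Q1=[P4,P5] Q2=[P2,P3]
t=23-25: P4@Q1 runs 2, rem=0, completes. Q0=[] Q1=[P5] Q2=[P2,P3]
t=25-28: P5@Q1 runs 3, rem=2, I/O yield, promote→Q0. Q0=[P5] Q1=[] Q2=[P2,P3]
t=28-30: P5@Q0 runs 2, rem=0, completes. Q0=[] Q1=[] Q2=[P2,P3]
t=30-35: P2@Q2 runs 5, rem=0, completes. Q0=[] Q1=[] Q2=[P3]
t=35-36: P3@Q2 runs 1, rem=0, completes. Q0=[] Q1=[] Q2=[]

Answer: P1,P4,P5,P2,P3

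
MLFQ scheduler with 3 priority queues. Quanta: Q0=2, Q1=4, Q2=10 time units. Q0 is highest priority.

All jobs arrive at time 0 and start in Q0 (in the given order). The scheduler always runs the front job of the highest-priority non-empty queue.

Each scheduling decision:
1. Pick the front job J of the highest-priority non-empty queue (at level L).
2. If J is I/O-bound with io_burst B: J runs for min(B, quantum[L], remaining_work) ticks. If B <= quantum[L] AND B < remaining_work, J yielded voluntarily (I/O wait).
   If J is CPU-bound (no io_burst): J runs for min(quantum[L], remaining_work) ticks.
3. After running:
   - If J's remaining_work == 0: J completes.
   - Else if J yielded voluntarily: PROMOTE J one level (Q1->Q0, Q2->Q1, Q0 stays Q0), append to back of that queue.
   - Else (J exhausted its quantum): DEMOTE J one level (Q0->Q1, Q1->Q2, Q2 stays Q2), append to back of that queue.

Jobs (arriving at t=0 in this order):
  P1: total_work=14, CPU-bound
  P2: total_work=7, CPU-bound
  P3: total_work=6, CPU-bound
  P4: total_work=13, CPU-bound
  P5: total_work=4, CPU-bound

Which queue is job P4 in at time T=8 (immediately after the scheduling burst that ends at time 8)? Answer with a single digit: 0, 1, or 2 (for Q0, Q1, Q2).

Answer: 1

Derivation:
t=0-2: P1@Q0 runs 2, rem=12, quantum used, demote→Q1. Q0=[P2,P3,P4,P5] Q1=[P1] Q2=[]
t=2-4: P2@Q0 runs 2, rem=5, quantum used, demote→Q1. Q0=[P3,P4,P5] Q1=[P1,P2] Q2=[]
t=4-6: P3@Q0 runs 2, rem=4, quantum used, demote→Q1. Q0=[P4,P5] Q1=[P1,P2,P3] Q2=[]
t=6-8: P4@Q0 runs 2, rem=11, quantum used, demote→Q1. Q0=[P5] Q1=[P1,P2,P3,P4] Q2=[]
t=8-10: P5@Q0 runs 2, rem=2, quantum used, demote→Q1. Q0=[] Q1=[P1,P2,P3,P4,P5] Q2=[]
t=10-14: P1@Q1 runs 4, rem=8, quantum used, demote→Q2. Q0=[] Q1=[P2,P3,P4,P5] Q2=[P1]
t=14-18: P2@Q1 runs 4, rem=1, quantum used, demote→Q2. Q0=[] Q1=[P3,P4,P5] Q2=[P1,P2]
t=18-22: P3@Q1 runs 4, rem=0, completes. Q0=[] Q1=[P4,P5] Q2=[P1,P2]
t=22-26: P4@Q1 runs 4, rem=7, quantum used, demote→Q2. Q0=[] Q1=[P5] Q2=[P1,P2,P4]
t=26-28: P5@Q1 runs 2, rem=0, completes. Q0=[] Q1=[] Q2=[P1,P2,P4]
t=28-36: P1@Q2 runs 8, rem=0, completes. Q0=[] Q1=[] Q2=[P2,P4]
t=36-37: P2@Q2 runs 1, rem=0, completes. Q0=[] Q1=[] Q2=[P4]
t=37-44: P4@Q2 runs 7, rem=0, completes. Q0=[] Q1=[] Q2=[]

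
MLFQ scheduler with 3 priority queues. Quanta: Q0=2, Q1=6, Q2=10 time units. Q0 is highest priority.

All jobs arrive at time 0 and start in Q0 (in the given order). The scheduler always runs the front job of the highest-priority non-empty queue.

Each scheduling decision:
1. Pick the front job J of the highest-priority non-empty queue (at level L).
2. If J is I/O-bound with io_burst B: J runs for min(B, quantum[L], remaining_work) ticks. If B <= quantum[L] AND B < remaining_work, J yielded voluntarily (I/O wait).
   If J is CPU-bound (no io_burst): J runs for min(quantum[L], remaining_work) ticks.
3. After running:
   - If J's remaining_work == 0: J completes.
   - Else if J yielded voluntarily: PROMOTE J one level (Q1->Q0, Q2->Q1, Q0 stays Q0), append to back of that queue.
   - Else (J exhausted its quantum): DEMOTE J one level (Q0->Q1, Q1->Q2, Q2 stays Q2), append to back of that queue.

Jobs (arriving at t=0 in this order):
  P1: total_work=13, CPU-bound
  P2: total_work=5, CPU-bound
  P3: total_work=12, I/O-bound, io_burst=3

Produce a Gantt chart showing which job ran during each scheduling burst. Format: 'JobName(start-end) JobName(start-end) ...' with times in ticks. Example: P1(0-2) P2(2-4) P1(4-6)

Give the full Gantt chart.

t=0-2: P1@Q0 runs 2, rem=11, quantum used, demote→Q1. Q0=[P2,P3] Q1=[P1] Q2=[]
t=2-4: P2@Q0 runs 2, rem=3, quantum used, demote→Q1. Q0=[P3] Q1=[P1,P2] Q2=[]
t=4-6: P3@Q0 runs 2, rem=10, quantum used, demote→Q1. Q0=[] Q1=[P1,P2,P3] Q2=[]
t=6-12: P1@Q1 runs 6, rem=5, quantum used, demote→Q2. Q0=[] Q1=[P2,P3] Q2=[P1]
t=12-15: P2@Q1 runs 3, rem=0, completes. Q0=[] Q1=[P3] Q2=[P1]
t=15-18: P3@Q1 runs 3, rem=7, I/O yield, promote→Q0. Q0=[P3] Q1=[] Q2=[P1]
t=18-20: P3@Q0 runs 2, rem=5, quantum used, demote→Q1. Q0=[] Q1=[P3] Q2=[P1]
t=20-23: P3@Q1 runs 3, rem=2, I/O yield, promote→Q0. Q0=[P3] Q1=[] Q2=[P1]
t=23-25: P3@Q0 runs 2, rem=0, completes. Q0=[] Q1=[] Q2=[P1]
t=25-30: P1@Q2 runs 5, rem=0, completes. Q0=[] Q1=[] Q2=[]

Answer: P1(0-2) P2(2-4) P3(4-6) P1(6-12) P2(12-15) P3(15-18) P3(18-20) P3(20-23) P3(23-25) P1(25-30)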